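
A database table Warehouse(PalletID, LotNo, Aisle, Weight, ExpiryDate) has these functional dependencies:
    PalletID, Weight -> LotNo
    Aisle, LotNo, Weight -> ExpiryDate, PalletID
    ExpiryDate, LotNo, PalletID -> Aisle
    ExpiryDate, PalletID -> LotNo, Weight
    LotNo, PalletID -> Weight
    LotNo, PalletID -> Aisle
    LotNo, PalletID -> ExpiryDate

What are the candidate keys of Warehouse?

{Aisle, LotNo, Weight}, {ExpiryDate, PalletID}, {LotNo, PalletID}, {PalletID, Weight}

Closure of {ExpiryDate, PalletID} is {Aisle, ExpiryDate, LotNo, PalletID, Weight}, the whole schema; {ExpiryDate, PalletID} is a candidate key.
Closure of {LotNo, PalletID} is {Aisle, ExpiryDate, LotNo, PalletID, Weight}, the whole schema; {LotNo, PalletID} is a candidate key.
Closure of {PalletID, Weight} is {Aisle, ExpiryDate, LotNo, PalletID, Weight}, the whole schema; {PalletID, Weight} is a candidate key.
Closure of {Aisle, LotNo, Weight} is {Aisle, ExpiryDate, LotNo, PalletID, Weight}, the whole schema; {Aisle, LotNo, Weight} is a candidate key.
These are minimal and exhaustive — every other superkey contains one of them.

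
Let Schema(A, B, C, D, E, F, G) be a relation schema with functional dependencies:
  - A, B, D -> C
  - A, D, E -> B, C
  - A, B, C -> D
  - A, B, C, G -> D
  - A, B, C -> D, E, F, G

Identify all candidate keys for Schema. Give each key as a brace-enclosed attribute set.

{A} never appears on the right of any FD, so every key must include it.
{A, B, C} is a candidate key since {A, B, C}⁺ = {A, B, C, D, E, F, G} covers every attribute.
{A, B, D} is a candidate key since {A, B, D}⁺ = {A, B, C, D, E, F, G} covers every attribute.
{A, D, E} is a candidate key since {A, D, E}⁺ = {A, B, C, D, E, F, G} covers every attribute.
Any other superkey properly contains one of these, so there are no further candidate keys.

{A, B, C}, {A, B, D}, {A, D, E}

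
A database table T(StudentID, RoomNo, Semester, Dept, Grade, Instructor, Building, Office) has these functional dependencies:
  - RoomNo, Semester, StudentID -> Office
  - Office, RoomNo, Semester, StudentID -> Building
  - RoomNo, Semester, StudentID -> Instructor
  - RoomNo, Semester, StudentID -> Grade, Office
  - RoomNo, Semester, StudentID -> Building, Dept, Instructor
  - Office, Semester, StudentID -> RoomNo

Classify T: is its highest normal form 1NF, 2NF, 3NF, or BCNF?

Candidate keys: {Office, Semester, StudentID}, {RoomNo, Semester, StudentID}. Prime attributes: {Office, RoomNo, Semester, StudentID}.
Every FD has a superkey on the left, so the relation is in BCNF.

BCNF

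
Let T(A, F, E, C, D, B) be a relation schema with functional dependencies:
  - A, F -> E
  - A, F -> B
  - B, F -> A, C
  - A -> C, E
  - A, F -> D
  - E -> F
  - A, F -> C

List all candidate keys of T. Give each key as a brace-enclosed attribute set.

{A}, {B, E}, {B, F}

Closure of {A} is {A, B, C, D, E, F}, the whole schema; {A} is a candidate key.
Closure of {B, E} is {A, B, C, D, E, F}, the whole schema; {B, E} is a candidate key.
Closure of {B, F} is {A, B, C, D, E, F}, the whole schema; {B, F} is a candidate key.
Any other superkey properly contains one of these, so there are no further candidate keys.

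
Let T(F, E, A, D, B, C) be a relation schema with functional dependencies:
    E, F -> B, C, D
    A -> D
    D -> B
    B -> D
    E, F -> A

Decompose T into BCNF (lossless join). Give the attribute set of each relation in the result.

{A, C, E, F}; {A, D}; {B, D}

Candidate key of the original relation: {E, F}.
{A, B, C, D, E, F}: {A} determines {A, B, D} here but is not a superkey — split on A -> B, D, giving {A, B, D} and {A, C, E, F}.
{A, B, D}: {D} determines {B, D} here but is not a superkey — split on D -> B, giving {B, D} and {A, D}.
{B, D}: every determinant is a superkey — BCNF.
{A, D}: every determinant is a superkey — BCNF.
{A, C, E, F}: every determinant is a superkey — BCNF.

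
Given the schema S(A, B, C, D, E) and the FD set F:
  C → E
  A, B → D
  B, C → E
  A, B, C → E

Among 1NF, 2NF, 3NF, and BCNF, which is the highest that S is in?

1NF

Candidate key: {A, B, C}. Prime attributes: {A, B, C}.
For C → E we have {C}⁺ = {C, E}; {C} is not a superkey, so BCNF fails.
C → E has non-prime {E} on the right and a non-superkey on the left, so 3NF fails.
{C} is a proper subset of the key {A, B, C}, and {C}⁺ contains the non-prime attribute {E} — a partial dependency, so 2NF is violated.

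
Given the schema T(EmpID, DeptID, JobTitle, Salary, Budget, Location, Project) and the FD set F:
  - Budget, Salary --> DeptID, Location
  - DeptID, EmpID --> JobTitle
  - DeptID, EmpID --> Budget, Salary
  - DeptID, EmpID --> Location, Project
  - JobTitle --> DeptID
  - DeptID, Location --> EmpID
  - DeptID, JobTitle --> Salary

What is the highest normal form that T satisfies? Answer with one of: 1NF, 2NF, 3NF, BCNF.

Candidate keys: {Budget, JobTitle}, {Budget, Salary}, {DeptID, EmpID}, {DeptID, Location}, {EmpID, JobTitle}, {JobTitle, Location}. Prime attributes: {Budget, DeptID, EmpID, JobTitle, Location, Salary}.
JobTitle --> DeptID: {JobTitle}⁺ = {DeptID, JobTitle, Salary}, which is not all of the attributes, so the left side is not a superkey — BCNF is violated.
Since {DeptID} ⊆ prime attributes and every other non-superkey FD also has a prime right side, the schema is in 3NF.

3NF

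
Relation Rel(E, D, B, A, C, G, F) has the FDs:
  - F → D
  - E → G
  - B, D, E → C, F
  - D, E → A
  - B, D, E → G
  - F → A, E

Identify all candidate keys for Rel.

{B, D, E}, {B, F}

Attributes never on any right-hand side: {B} — every candidate key must contain it.
{B, F}⁺ = {A, B, C, D, E, F, G}, which is every attribute, so {B, F} is a candidate key.
{B, D, E}⁺ = {A, B, C, D, E, F, G}, which is every attribute, so {B, D, E} is a candidate key.
These are minimal and exhaustive — every other superkey contains one of them.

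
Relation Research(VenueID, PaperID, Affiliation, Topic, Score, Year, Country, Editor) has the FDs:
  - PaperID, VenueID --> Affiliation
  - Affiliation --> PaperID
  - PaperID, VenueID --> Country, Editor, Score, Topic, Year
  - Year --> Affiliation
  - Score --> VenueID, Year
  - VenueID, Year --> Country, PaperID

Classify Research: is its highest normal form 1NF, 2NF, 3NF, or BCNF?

Candidate keys: {Affiliation, VenueID}, {PaperID, VenueID}, {Score}, {VenueID, Year}. Prime attributes: {Affiliation, PaperID, Score, VenueID, Year}.
For Affiliation --> PaperID we have {Affiliation}⁺ = {Affiliation, PaperID}; {Affiliation} is not a superkey, so BCNF fails.
Since {PaperID} ⊆ prime attributes and every other non-superkey FD also has a prime right side, the schema is in 3NF.

3NF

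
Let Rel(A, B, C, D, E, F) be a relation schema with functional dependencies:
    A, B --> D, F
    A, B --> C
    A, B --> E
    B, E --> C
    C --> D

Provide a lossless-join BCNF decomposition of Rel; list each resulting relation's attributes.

Candidate key of the original relation: {A, B}.
In {A, B, C, D, E, F}, {B, E} is not a superkey ({B, E}⁺ restricted to this set is {B, C, D, E}), so split on B, E --> C, D into {B, C, D, E} and {A, B, E, F}.
In {B, C, D, E}, {C} is not a superkey ({C}⁺ restricted to this set is {C, D}), so split on C --> D into {C, D} and {B, C, E}.
{C, D} has no BCNF violation.
{B, C, E} has no BCNF violation.
{A, B, E, F} has no BCNF violation.

{A, B, E, F}; {B, C, E}; {C, D}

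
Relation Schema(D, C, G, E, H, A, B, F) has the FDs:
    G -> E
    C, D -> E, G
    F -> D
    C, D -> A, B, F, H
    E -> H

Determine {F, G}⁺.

Start with {F, G}.
G -> E applies; add {E} → now {E, F, G}.
F -> D applies; add {D} → now {D, E, F, G}.
E -> H applies; add {H} → now {D, E, F, G, H}.
No further FD applies.

{D, E, F, G, H}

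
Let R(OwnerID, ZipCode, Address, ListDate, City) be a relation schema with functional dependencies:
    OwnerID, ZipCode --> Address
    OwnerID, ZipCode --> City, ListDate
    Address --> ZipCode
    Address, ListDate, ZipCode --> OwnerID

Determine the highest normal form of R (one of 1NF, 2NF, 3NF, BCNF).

Candidate keys: {Address, ListDate}, {Address, OwnerID}, {OwnerID, ZipCode}. Prime attributes: {Address, ListDate, OwnerID, ZipCode}.
For Address --> ZipCode we have {Address}⁺ = {Address, ZipCode}; {Address} is not a superkey, so BCNF fails.
Since {ZipCode} ⊆ prime attributes and every other non-superkey FD also has a prime right side, the schema is in 3NF.

3NF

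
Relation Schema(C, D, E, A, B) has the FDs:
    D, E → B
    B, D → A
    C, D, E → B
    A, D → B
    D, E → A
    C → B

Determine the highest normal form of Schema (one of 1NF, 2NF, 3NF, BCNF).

Candidate key: {C, D, E}. Prime attributes: {C, D, E}.
D, E → B: {D, E}⁺ = {A, B, D, E}, which is not all of the attributes, so the left side is not a superkey — BCNF is violated.
D, E → B determines the non-prime attribute {B} from a non-superkey — 3NF is violated.
{C} is a proper subset of the key {C, D, E}, and {C}⁺ contains the non-prime attribute {B} — a partial dependency, so 2NF is violated.

1NF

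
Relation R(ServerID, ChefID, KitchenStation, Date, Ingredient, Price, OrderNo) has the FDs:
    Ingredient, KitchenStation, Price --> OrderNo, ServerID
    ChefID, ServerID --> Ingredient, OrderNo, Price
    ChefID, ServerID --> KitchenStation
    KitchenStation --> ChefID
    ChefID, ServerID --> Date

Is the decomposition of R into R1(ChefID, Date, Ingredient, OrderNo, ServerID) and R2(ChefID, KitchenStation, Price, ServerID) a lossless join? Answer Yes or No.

The shared attributes are {ChefID, ServerID} and {ChefID, ServerID}⁺ = {ChefID, Date, Ingredient, KitchenStation, OrderNo, Price, ServerID}.
Since R1 ⊆ {ChefID, Date, Ingredient, KitchenStation, OrderNo, Price, ServerID}, the intersection is a superkey of R1; the decomposition is lossless.

Yes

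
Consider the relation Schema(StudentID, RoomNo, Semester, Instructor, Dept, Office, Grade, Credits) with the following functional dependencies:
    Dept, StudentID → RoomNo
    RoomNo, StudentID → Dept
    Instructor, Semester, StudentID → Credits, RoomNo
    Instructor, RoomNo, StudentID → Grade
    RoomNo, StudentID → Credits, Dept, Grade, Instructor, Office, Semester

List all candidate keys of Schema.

{Dept, StudentID}, {Instructor, Semester, StudentID}, {RoomNo, StudentID}

Attributes never on any right-hand side: {StudentID} — every candidate key must contain it.
{Dept, StudentID}⁺ = {Credits, Dept, Grade, Instructor, Office, RoomNo, Semester, StudentID} — all of the relation — so {Dept, StudentID} is a candidate key.
{RoomNo, StudentID}⁺ = {Credits, Dept, Grade, Instructor, Office, RoomNo, Semester, StudentID} — all of the relation — so {RoomNo, StudentID} is a candidate key.
{Instructor, Semester, StudentID}⁺ = {Credits, Dept, Grade, Instructor, Office, RoomNo, Semester, StudentID} — all of the relation — so {Instructor, Semester, StudentID} is a candidate key.
These are minimal and exhaustive — every other superkey contains one of them.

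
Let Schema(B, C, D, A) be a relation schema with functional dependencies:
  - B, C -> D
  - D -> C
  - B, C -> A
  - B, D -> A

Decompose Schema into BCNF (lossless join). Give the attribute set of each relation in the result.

{A, B, D}; {C, D}

Candidate keys of the original relation: {B, C}, {B, D}.
In {A, B, C, D}, {D} is not a superkey ({D}⁺ restricted to this set is {C, D}), so split on D -> C into {C, D} and {A, B, D}.
{C, D} has no BCNF violation.
{A, B, D} has no BCNF violation.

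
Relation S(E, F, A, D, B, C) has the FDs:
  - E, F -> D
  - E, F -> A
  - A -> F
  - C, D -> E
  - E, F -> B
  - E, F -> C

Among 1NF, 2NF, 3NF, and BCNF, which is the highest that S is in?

Candidate keys: {A, C, D}, {A, E}, {C, D, F}, {E, F}. Prime attributes: {A, C, D, E, F}.
A -> F breaks BCNF: {A}⁺ = {A, F}, so {A} is not a superkey.
But every attribute on its right side ({F}) is prime, and the same holds for every other non-superkey FD, so 3NF still holds.

3NF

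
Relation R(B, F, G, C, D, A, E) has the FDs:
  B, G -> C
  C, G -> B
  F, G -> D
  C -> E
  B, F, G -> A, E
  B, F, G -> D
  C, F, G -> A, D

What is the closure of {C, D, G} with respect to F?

Start with {C, D, G}.
C, G -> B applies; add {B} → now {B, C, D, G}.
C -> E applies; add {E} → now {B, C, D, E, G}.
No further FD applies.

{B, C, D, E, G}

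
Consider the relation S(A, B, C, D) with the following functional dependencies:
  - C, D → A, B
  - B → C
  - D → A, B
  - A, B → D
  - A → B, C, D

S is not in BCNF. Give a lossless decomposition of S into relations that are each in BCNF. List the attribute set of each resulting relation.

Candidate keys of the original relation: {A}, {D}.
Within {A, B, C, D}: {B}⁺ ∩ {A, B, C, D} = {B, C}, not the whole set, so B → C violates BCNF; decompose into {B, C} and {A, B, D}.
{B, C}: every determinant is a superkey — BCNF.
{A, B, D}: every determinant is a superkey — BCNF.

{A, B, D}; {B, C}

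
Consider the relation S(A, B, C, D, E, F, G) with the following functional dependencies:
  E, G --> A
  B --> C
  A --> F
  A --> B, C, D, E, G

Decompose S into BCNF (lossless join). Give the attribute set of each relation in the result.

{A, B, D, E, F, G}; {B, C}

Candidate keys of the original relation: {A}, {E, G}.
In {A, B, C, D, E, F, G}, {B} is not a superkey ({B}⁺ restricted to this set is {B, C}), so split on B --> C into {B, C} and {A, B, D, E, F, G}.
{B, C}: every determinant is a superkey — BCNF.
{A, B, D, E, F, G}: every determinant is a superkey — BCNF.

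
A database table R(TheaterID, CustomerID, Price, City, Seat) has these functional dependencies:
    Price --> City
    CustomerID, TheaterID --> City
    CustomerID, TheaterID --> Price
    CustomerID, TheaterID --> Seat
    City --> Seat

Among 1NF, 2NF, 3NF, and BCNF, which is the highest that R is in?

Candidate key: {CustomerID, TheaterID}. Prime attributes: {CustomerID, TheaterID}.
For Price --> City we have {Price}⁺ = {City, Price, Seat}; {Price} is not a superkey, so BCNF fails.
Price --> City determines the non-prime attribute {City} from a non-superkey — 3NF is violated.
No proper subset of a key has a non-prime attribute in its closure, so there is no partial dependency; 2NF holds.

2NF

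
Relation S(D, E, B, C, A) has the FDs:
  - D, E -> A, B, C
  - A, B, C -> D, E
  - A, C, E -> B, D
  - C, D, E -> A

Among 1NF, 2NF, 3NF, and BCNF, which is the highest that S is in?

Candidate keys: {A, B, C}, {A, C, E}, {D, E}. Prime attributes: {A, B, C, D, E}.
Every FD has a superkey on the left, so the relation is in BCNF.

BCNF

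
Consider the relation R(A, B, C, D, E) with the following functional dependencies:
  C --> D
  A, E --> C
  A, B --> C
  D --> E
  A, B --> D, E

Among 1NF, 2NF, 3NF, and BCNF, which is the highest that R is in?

Candidate key: {A, B}. Prime attributes: {A, B}.
C --> D: {C}⁺ = {C, D, E}, which is not all of the attributes, so the left side is not a superkey — BCNF is violated.
C --> D determines the non-prime attribute {D} from a non-superkey — 3NF is violated.
No non-prime attribute depends on a proper subset of any candidate key, so 2NF holds.

2NF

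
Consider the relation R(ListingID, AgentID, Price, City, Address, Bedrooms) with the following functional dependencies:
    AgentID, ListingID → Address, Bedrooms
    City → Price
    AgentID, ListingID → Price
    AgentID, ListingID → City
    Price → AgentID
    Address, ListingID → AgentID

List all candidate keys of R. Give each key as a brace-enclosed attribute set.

Attributes never on any right-hand side: {ListingID} — every candidate key must contain it.
{Address, ListingID} is a candidate key since {Address, ListingID}⁺ = {Address, AgentID, Bedrooms, City, ListingID, Price} covers every attribute.
{AgentID, ListingID} is a candidate key since {AgentID, ListingID}⁺ = {Address, AgentID, Bedrooms, City, ListingID, Price} covers every attribute.
{City, ListingID} is a candidate key since {City, ListingID}⁺ = {Address, AgentID, Bedrooms, City, ListingID, Price} covers every attribute.
{ListingID, Price} is a candidate key since {ListingID, Price}⁺ = {Address, AgentID, Bedrooms, City, ListingID, Price} covers every attribute.
Any other superkey properly contains one of these, so there are no further candidate keys.

{Address, ListingID}, {AgentID, ListingID}, {City, ListingID}, {ListingID, Price}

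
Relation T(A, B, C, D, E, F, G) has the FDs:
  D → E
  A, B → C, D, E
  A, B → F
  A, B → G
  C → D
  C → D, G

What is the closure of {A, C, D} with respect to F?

Start with {A, C, D}.
D → E applies; add {E} → now {A, C, D, E}.
C → D, G applies; add {G} → now {A, C, D, E, G}.
No further FD applies.

{A, C, D, E, G}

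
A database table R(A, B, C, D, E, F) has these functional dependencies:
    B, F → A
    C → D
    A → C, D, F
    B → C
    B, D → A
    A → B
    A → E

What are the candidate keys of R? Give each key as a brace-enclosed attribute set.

{A}⁺ = {A, B, C, D, E, F} — all of the relation — so {A} is a candidate key.
{B}⁺ = {A, B, C, D, E, F} — all of the relation — so {B} is a candidate key.
No proper subset of any of these is a key, and no other minimal superkey exists.

{A}, {B}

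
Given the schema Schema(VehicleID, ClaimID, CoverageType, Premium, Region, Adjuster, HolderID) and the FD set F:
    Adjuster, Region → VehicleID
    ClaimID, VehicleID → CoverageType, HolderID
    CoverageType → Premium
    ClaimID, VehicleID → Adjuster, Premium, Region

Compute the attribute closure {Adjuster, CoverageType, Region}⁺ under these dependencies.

Start with {Adjuster, CoverageType, Region}.
Adjuster, Region → VehicleID applies; add {VehicleID} → now {Adjuster, CoverageType, Region, VehicleID}.
CoverageType → Premium applies; add {Premium} → now {Adjuster, CoverageType, Premium, Region, VehicleID}.
No further FD applies.

{Adjuster, CoverageType, Premium, Region, VehicleID}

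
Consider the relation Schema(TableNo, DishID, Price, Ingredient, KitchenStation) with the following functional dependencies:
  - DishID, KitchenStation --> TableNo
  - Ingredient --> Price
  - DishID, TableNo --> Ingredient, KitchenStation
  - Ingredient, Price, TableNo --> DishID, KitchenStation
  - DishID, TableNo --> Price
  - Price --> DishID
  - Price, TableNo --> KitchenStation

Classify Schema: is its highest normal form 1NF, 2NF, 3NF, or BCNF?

3NF

Candidate keys: {DishID, KitchenStation}, {DishID, TableNo}, {Ingredient, KitchenStation}, {Ingredient, TableNo}, {KitchenStation, Price}, {Price, TableNo}. Prime attributes: {DishID, Ingredient, KitchenStation, Price, TableNo}.
Ingredient --> Price: {Ingredient}⁺ = {DishID, Ingredient, Price}, which is not all of the attributes, so the left side is not a superkey — BCNF is violated.
Since {Price} ⊆ prime attributes and every other non-superkey FD also has a prime right side, the schema is in 3NF.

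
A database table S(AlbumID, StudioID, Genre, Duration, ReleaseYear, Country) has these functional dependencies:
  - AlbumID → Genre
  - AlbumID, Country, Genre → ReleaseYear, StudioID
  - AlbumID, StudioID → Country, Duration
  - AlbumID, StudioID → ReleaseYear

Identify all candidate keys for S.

{AlbumID, Country}, {AlbumID, StudioID}

{AlbumID} never appears on the right of any FD, so every key must include it.
{AlbumID, Country}⁺ = {AlbumID, Country, Duration, Genre, ReleaseYear, StudioID} — all of the relation — so {AlbumID, Country} is a candidate key.
{AlbumID, StudioID}⁺ = {AlbumID, Country, Duration, Genre, ReleaseYear, StudioID} — all of the relation — so {AlbumID, StudioID} is a candidate key.
These are minimal and exhaustive — every other superkey contains one of them.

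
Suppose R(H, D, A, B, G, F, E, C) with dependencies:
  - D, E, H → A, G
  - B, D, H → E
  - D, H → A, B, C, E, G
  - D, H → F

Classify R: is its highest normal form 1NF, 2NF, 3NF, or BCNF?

Candidate key: {D, H}. Prime attributes: {D, H}.
Every FD has a superkey on the left, so the relation is in BCNF.

BCNF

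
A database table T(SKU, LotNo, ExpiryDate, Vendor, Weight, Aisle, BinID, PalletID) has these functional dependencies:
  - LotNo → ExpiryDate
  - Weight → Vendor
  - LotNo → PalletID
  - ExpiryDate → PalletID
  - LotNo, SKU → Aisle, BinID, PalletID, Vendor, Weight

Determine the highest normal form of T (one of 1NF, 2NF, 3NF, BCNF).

Candidate key: {LotNo, SKU}. Prime attributes: {LotNo, SKU}.
LotNo → ExpiryDate breaks BCNF: {LotNo}⁺ = {ExpiryDate, LotNo, PalletID}, so {LotNo} is not a superkey.
Because {ExpiryDate} is non-prime and the left side of LotNo → ExpiryDate is not a superkey, the relation is not in 3NF.
The proper key subset {LotNo} of {LotNo, SKU} determines non-prime {ExpiryDate, PalletID}, so the relation is not even in 2NF.

1NF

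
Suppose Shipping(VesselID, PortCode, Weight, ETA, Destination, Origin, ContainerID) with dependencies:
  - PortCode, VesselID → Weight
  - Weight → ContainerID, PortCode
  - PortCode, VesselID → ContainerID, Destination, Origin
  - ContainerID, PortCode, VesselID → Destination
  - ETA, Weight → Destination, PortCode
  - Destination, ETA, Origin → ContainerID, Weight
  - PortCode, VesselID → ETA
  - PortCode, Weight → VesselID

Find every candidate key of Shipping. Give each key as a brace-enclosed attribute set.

{Weight}⁺ = {ContainerID, Destination, ETA, Origin, PortCode, VesselID, Weight} — all of the relation — so {Weight} is a candidate key.
{PortCode, VesselID}⁺ = {ContainerID, Destination, ETA, Origin, PortCode, VesselID, Weight} — all of the relation — so {PortCode, VesselID} is a candidate key.
{Destination, ETA, Origin}⁺ = {ContainerID, Destination, ETA, Origin, PortCode, VesselID, Weight} — all of the relation — so {Destination, ETA, Origin} is a candidate key.
Any other superkey properly contains one of these, so there are no further candidate keys.

{Destination, ETA, Origin}, {PortCode, VesselID}, {Weight}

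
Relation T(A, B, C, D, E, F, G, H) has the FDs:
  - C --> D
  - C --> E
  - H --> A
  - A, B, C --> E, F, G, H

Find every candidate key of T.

{A, B, C}, {B, C, H}

Attributes never on any right-hand side: {B, C} — every candidate key must contain all of them.
{A, B, C} is a candidate key since {A, B, C}⁺ = {A, B, C, D, E, F, G, H} covers every attribute.
{B, C, H} is a candidate key since {B, C, H}⁺ = {A, B, C, D, E, F, G, H} covers every attribute.
No proper subset of any of these is a key, and no other minimal superkey exists.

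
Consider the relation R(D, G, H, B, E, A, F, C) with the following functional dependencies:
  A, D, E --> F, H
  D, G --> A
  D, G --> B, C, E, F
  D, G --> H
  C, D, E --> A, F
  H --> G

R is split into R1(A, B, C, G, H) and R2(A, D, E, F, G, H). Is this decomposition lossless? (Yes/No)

No

The shared attributes are {A, G, H} and {A, G, H}⁺ = {A, G, H}.
R1 ⊄ {A, G, H} and R2 ⊄ {A, G, H}, so the split is lossy.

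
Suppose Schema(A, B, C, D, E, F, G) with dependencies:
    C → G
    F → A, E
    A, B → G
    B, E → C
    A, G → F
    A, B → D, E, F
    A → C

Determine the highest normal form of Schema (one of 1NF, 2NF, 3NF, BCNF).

Candidate keys: {A, B}, {B, F}. Prime attributes: {A, B, F}.
C → G breaks BCNF: {C}⁺ = {C, G}, so {C} is not a superkey.
Because {G} is non-prime and the left side of C → G is not a superkey, the relation is not in 3NF.
Since {A} ⊂ {A, B} and {A}⁺ ⊇ {C, E, G} with {C, E, G} non-prime, there is a partial dependency; 2NF fails.

1NF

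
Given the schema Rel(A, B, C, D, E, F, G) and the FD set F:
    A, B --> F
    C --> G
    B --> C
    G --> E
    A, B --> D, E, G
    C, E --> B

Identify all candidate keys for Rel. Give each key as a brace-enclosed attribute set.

{A} never appears on the right of any FD, so every key must include it.
{A, B}⁺ = {A, B, C, D, E, F, G}, which is every attribute, so {A, B} is a candidate key.
{A, C}⁺ = {A, B, C, D, E, F, G}, which is every attribute, so {A, C} is a candidate key.
Any other superkey properly contains one of these, so there are no further candidate keys.

{A, B}, {A, C}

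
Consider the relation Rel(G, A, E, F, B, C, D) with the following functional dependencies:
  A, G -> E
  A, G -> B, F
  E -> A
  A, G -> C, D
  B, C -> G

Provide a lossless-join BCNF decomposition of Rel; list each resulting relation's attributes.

Candidate keys of the original relation: {A, B, C}, {A, G}, {B, C, E}, {E, G}.
Within {A, B, C, D, E, F, G}: {E}⁺ ∩ {A, B, C, D, E, F, G} = {A, E}, not the whole set, so E -> A violates BCNF; decompose into {A, E} and {B, C, D, E, F, G}.
{A, E}: every determinant is a superkey — BCNF.
Within {B, C, D, E, F, G}: {B, C}⁺ ∩ {B, C, D, E, F, G} = {B, C, G}, not the whole set, so B, C -> G violates BCNF; decompose into {B, C, G} and {B, C, D, E, F}.
{B, C, G}: every determinant is a superkey — BCNF.
{B, C, D, E, F}: every determinant is a superkey — BCNF.

{A, E}; {B, C, D, E, F}; {B, C, G}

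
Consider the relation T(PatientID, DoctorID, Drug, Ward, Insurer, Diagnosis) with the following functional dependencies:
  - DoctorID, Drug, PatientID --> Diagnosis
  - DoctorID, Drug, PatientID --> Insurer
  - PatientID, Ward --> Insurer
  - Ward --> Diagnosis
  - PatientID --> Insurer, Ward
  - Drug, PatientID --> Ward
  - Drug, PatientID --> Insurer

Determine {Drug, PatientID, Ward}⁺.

{Diagnosis, Drug, Insurer, PatientID, Ward}

Start with {Drug, PatientID, Ward}.
PatientID, Ward --> Insurer applies; add {Insurer} → now {Drug, Insurer, PatientID, Ward}.
Ward --> Diagnosis applies; add {Diagnosis} → now {Diagnosis, Drug, Insurer, PatientID, Ward}.
No further FD applies.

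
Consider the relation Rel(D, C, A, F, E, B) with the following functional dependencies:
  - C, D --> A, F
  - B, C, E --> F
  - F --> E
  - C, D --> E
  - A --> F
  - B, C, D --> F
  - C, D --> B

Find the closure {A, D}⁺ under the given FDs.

{A, D, E, F}

Start with {A, D}.
A --> F applies; add {F} → now {A, D, F}.
F --> E applies; add {E} → now {A, D, E, F}.
No further FD applies.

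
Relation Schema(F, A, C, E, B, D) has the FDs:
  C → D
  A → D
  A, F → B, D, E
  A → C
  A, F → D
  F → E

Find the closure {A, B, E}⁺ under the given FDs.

Start with {A, B, E}.
A → D applies; add {D} → now {A, B, D, E}.
A → C applies; add {C} → now {A, B, C, D, E}.
No further FD applies.

{A, B, C, D, E}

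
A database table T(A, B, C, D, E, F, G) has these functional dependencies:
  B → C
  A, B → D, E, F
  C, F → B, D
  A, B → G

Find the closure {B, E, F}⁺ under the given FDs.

{B, C, D, E, F}

Start with {B, E, F}.
B → C applies; add {C} → now {B, C, E, F}.
C, F → B, D applies; add {D} → now {B, C, D, E, F}.
No further FD applies.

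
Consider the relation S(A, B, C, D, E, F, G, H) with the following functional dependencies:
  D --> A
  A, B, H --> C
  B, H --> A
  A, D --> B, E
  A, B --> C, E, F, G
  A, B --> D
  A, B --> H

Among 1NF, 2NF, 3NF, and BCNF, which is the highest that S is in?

BCNF

Candidate keys: {A, B}, {B, H}, {D}. Prime attributes: {A, B, D, H}.
Every FD has a superkey on the left, so the relation is in BCNF.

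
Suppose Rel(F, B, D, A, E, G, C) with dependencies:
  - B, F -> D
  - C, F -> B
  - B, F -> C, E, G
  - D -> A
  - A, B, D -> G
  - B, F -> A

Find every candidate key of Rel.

{B, F}, {C, F}

No FD produces {F}, so it must be in every candidate key.
Closure of {B, F} is {A, B, C, D, E, F, G}, the whole schema; {B, F} is a candidate key.
Closure of {C, F} is {A, B, C, D, E, F, G}, the whole schema; {C, F} is a candidate key.
These are minimal and exhaustive — every other superkey contains one of them.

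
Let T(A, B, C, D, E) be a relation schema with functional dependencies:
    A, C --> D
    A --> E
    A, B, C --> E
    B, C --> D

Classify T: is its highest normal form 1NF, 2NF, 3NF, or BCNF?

Candidate key: {A, B, C}. Prime attributes: {A, B, C}.
A, C --> D: {A, C}⁺ = {A, C, D, E}, which is not all of the attributes, so the left side is not a superkey — BCNF is violated.
Because {D} is non-prime and the left side of A, C --> D is not a superkey, the relation is not in 3NF.
Since {A} ⊂ {A, B, C} and {A}⁺ ⊇ {E} with {E} non-prime, there is a partial dependency; 2NF fails.

1NF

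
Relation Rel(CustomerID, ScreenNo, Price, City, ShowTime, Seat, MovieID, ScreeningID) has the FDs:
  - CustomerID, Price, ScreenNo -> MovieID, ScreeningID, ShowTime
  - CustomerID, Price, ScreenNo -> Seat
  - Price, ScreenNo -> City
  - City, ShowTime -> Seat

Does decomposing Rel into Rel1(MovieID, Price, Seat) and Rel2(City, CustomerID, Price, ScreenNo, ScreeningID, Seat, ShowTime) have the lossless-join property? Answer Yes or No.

The shared attributes are {Price, Seat} and {Price, Seat}⁺ = {Price, Seat}.
The closure covers neither Rel1 nor Rel2 entirely; the join is not lossless.

No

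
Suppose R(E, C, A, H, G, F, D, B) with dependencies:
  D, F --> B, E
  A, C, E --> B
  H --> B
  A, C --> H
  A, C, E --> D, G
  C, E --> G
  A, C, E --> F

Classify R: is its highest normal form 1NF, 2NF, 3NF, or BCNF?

1NF

Candidate keys: {A, C, D, F}, {A, C, E}. Prime attributes: {A, C, D, E, F}.
For D, F --> B, E we have {D, F}⁺ = {B, D, E, F}; {D, F} is not a superkey, so BCNF fails.
D, F --> B, E has non-prime {B} on the right and a non-superkey on the left, so 3NF fails.
Since {A, C} ⊂ {A, C, E} and {A, C}⁺ ⊇ {B, H} with {B, H} non-prime, there is a partial dependency; 2NF fails.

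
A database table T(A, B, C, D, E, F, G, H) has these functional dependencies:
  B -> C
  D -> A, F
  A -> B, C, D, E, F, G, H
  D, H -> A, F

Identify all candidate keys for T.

Closure of {A} is {A, B, C, D, E, F, G, H}, the whole schema; {A} is a candidate key.
Closure of {D} is {A, B, C, D, E, F, G, H}, the whole schema; {D} is a candidate key.
Any other superkey properly contains one of these, so there are no further candidate keys.

{A}, {D}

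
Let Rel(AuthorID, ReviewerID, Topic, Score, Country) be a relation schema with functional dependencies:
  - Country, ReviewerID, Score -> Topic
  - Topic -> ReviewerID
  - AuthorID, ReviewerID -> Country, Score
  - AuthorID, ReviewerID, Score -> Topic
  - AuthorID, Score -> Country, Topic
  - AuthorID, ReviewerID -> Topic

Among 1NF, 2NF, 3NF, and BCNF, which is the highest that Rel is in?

3NF

Candidate keys: {AuthorID, ReviewerID}, {AuthorID, Score}, {AuthorID, Topic}. Prime attributes: {AuthorID, ReviewerID, Score, Topic}.
Country, ReviewerID, Score -> Topic: {Country, ReviewerID, Score}⁺ = {Country, ReviewerID, Score, Topic}, which is not all of the attributes, so the left side is not a superkey — BCNF is violated.
Since {Topic} ⊆ prime attributes and every other non-superkey FD also has a prime right side, the schema is in 3NF.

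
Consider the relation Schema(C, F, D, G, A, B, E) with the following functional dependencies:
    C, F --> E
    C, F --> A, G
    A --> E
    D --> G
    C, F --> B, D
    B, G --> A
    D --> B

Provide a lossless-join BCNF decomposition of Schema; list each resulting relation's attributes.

{A, B, G}; {A, E}; {B, D, G}; {C, D, F}

Candidate key of the original relation: {C, F}.
Within {A, B, C, D, E, F, G}: {A}⁺ ∩ {A, B, C, D, E, F, G} = {A, E}, not the whole set, so A --> E violates BCNF; decompose into {A, E} and {A, B, C, D, F, G}.
{A, E} has no BCNF violation.
Within {A, B, C, D, F, G}: {D}⁺ ∩ {A, B, C, D, F, G} = {A, B, D, G}, not the whole set, so D --> A, B, G violates BCNF; decompose into {A, B, D, G} and {C, D, F}.
Within {A, B, D, G}: {B, G}⁺ ∩ {A, B, D, G} = {A, B, G}, not the whole set, so B, G --> A violates BCNF; decompose into {A, B, G} and {B, D, G}.
{A, B, G} has no BCNF violation.
{B, D, G} has no BCNF violation.
{C, D, F} has no BCNF violation.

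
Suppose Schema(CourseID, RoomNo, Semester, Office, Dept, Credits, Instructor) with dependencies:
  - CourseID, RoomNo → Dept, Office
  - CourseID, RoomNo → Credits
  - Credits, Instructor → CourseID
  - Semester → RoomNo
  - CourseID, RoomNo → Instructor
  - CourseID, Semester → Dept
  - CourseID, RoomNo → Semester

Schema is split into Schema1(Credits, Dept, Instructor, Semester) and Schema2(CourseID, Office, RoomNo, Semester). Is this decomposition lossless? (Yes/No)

No

Common attributes: {Semester}; their closure is {RoomNo, Semester}.
The closure covers neither Schema1 nor Schema2 entirely; the join is not lossless.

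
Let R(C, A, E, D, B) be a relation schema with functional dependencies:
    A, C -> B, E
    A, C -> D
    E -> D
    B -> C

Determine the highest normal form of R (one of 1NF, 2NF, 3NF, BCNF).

Candidate keys: {A, B}, {A, C}. Prime attributes: {A, B, C}.
E -> D: {E}⁺ = {D, E}, which is not all of the attributes, so the left side is not a superkey — BCNF is violated.
E -> D determines the non-prime attribute {D} from a non-superkey — 3NF is violated.
No non-prime attribute depends on a proper subset of any candidate key, so 2NF holds.

2NF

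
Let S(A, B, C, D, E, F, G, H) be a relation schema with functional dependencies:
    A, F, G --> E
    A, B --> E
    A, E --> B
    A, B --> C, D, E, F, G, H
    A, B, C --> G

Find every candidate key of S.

{A} never appears on the right of any FD, so every key must include it.
Closure of {A, B} is {A, B, C, D, E, F, G, H}, the whole schema; {A, B} is a candidate key.
Closure of {A, E} is {A, B, C, D, E, F, G, H}, the whole schema; {A, E} is a candidate key.
Closure of {A, F, G} is {A, B, C, D, E, F, G, H}, the whole schema; {A, F, G} is a candidate key.
Any other superkey properly contains one of these, so there are no further candidate keys.

{A, B}, {A, E}, {A, F, G}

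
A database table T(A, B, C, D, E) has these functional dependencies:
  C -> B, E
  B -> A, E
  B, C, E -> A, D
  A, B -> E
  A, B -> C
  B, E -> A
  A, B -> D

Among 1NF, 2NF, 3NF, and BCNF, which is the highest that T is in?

BCNF

Candidate keys: {B}, {C}. Prime attributes: {B, C}.
The left-hand side of every FD is a superkey, so BCNF is satisfied.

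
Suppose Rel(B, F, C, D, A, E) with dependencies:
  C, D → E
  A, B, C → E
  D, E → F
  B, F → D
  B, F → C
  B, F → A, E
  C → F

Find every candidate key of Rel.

{B} never appears on the right of any FD, so every key must include it.
Closure of {B, C} is {A, B, C, D, E, F}, the whole schema; {B, C} is a candidate key.
Closure of {B, F} is {A, B, C, D, E, F}, the whole schema; {B, F} is a candidate key.
Closure of {B, D, E} is {A, B, C, D, E, F}, the whole schema; {B, D, E} is a candidate key.
These are minimal and exhaustive — every other superkey contains one of them.

{B, C}, {B, D, E}, {B, F}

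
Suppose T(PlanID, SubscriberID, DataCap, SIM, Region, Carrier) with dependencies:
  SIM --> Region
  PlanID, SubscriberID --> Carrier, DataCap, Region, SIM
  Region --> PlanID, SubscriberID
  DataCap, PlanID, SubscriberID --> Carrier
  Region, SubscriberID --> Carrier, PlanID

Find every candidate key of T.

{PlanID, SubscriberID}, {Region}, {SIM}

Closure of {Region} is {Carrier, DataCap, PlanID, Region, SIM, SubscriberID}, the whole schema; {Region} is a candidate key.
Closure of {SIM} is {Carrier, DataCap, PlanID, Region, SIM, SubscriberID}, the whole schema; {SIM} is a candidate key.
Closure of {PlanID, SubscriberID} is {Carrier, DataCap, PlanID, Region, SIM, SubscriberID}, the whole schema; {PlanID, SubscriberID} is a candidate key.
Any other superkey properly contains one of these, so there are no further candidate keys.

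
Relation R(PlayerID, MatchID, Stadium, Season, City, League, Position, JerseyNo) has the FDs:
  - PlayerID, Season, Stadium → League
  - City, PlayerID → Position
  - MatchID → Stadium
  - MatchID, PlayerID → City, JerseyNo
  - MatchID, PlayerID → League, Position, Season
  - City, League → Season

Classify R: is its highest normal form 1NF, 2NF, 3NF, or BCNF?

Candidate key: {MatchID, PlayerID}. Prime attributes: {MatchID, PlayerID}.
PlayerID, Season, Stadium → League breaks BCNF: {PlayerID, Season, Stadium}⁺ = {League, PlayerID, Season, Stadium}, so {PlayerID, Season, Stadium} is not a superkey.
PlayerID, Season, Stadium → League determines the non-prime attribute {League} from a non-superkey — 3NF is violated.
Since {MatchID} ⊂ {MatchID, PlayerID} and {MatchID}⁺ ⊇ {Stadium} with {Stadium} non-prime, there is a partial dependency; 2NF fails.

1NF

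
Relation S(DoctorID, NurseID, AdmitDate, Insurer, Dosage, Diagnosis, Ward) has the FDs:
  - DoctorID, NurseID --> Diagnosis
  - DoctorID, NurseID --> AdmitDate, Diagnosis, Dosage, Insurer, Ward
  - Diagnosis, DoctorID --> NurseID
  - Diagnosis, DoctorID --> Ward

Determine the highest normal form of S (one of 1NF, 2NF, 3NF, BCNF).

BCNF

Candidate keys: {Diagnosis, DoctorID}, {DoctorID, NurseID}. Prime attributes: {Diagnosis, DoctorID, NurseID}.
The left-hand side of every FD is a superkey, so BCNF is satisfied.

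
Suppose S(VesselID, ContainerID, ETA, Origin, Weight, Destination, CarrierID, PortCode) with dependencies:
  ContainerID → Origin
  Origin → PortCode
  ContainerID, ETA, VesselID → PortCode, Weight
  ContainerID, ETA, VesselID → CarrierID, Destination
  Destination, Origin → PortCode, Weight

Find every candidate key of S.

{ContainerID, ETA, VesselID}

No FD produces {ContainerID, ETA, VesselID}, so they must be in every candidate key.
{ContainerID, ETA, VesselID}⁺ = {CarrierID, ContainerID, Destination, ETA, Origin, PortCode, VesselID, Weight} — all of the relation — so {ContainerID, ETA, VesselID} is a candidate key.
No other minimal set has full closure, so this is the only candidate key.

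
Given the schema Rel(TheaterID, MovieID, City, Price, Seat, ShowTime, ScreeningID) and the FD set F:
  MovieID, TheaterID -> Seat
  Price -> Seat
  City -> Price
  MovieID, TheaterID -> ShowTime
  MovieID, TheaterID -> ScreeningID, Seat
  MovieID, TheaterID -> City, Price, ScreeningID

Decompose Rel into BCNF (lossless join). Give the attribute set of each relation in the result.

{City, MovieID, ScreeningID, ShowTime, TheaterID}; {City, Price}; {Price, Seat}

Candidate key of the original relation: {MovieID, TheaterID}.
Within {City, MovieID, Price, ScreeningID, Seat, ShowTime, TheaterID}: {Price}⁺ ∩ {City, MovieID, Price, ScreeningID, Seat, ShowTime, TheaterID} = {Price, Seat}, not the whole set, so Price -> Seat violates BCNF; decompose into {Price, Seat} and {City, MovieID, Price, ScreeningID, ShowTime, TheaterID}.
{Price, Seat} has no BCNF violation.
Within {City, MovieID, Price, ScreeningID, ShowTime, TheaterID}: {City}⁺ ∩ {City, MovieID, Price, ScreeningID, ShowTime, TheaterID} = {City, Price}, not the whole set, so City -> Price violates BCNF; decompose into {City, Price} and {City, MovieID, ScreeningID, ShowTime, TheaterID}.
{City, Price} has no BCNF violation.
{City, MovieID, ScreeningID, ShowTime, TheaterID} has no BCNF violation.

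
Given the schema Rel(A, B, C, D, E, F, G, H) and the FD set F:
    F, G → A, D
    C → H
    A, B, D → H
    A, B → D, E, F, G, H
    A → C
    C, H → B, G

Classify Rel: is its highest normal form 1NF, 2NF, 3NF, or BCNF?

1NF

Candidate keys: {A}, {C, F}, {F, G}. Prime attributes: {A, C, F, G}.
C → H breaks BCNF: {C}⁺ = {B, C, G, H}, so {C} is not a superkey.
C → H has non-prime {H} on the right and a non-superkey on the left, so 3NF fails.
The proper key subset {C} of {C, F} determines non-prime {B, H}, so the relation is not even in 2NF.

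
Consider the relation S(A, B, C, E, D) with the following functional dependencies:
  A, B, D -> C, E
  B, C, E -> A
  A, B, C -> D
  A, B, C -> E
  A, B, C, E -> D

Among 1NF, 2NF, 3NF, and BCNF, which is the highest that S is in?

BCNF

Candidate keys: {A, B, C}, {A, B, D}, {B, C, E}. Prime attributes: {A, B, C, D, E}.
The left-hand side of every FD is a superkey, so BCNF is satisfied.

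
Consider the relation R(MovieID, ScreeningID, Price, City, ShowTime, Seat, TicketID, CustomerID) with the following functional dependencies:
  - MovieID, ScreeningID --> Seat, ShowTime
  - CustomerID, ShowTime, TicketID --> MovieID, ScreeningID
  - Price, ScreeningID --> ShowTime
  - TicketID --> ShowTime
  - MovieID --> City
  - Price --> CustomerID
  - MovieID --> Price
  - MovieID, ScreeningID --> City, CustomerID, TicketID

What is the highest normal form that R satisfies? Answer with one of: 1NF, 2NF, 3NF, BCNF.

1NF

Candidate keys: {CustomerID, TicketID}, {MovieID, ScreeningID}, {MovieID, TicketID}, {Price, TicketID}. Prime attributes: {CustomerID, MovieID, Price, ScreeningID, TicketID}.
Price, ScreeningID --> ShowTime: {Price, ScreeningID}⁺ = {CustomerID, Price, ScreeningID, ShowTime}, which is not all of the attributes, so the left side is not a superkey — BCNF is violated.
Price, ScreeningID --> ShowTime has non-prime {ShowTime} on the right and a non-superkey on the left, so 3NF fails.
The proper key subset {TicketID} of {CustomerID, TicketID} determines non-prime {ShowTime}, so the relation is not even in 2NF.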